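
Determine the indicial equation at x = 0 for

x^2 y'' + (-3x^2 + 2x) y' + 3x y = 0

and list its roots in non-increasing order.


Divide by x^2 to reach normal form y'' + P_1(x) y' + P_2(x) y = 0 with P_1(x) = -3 + 2/x and P_2(x) = 3/x.
x = 0 is a singular point because the y'-coefficient -3 + 2/x has a pole at x = 0 and the y-coefficient 3/x has a pole at x = 0.
It is a regular singular point because x P_1(x) = p(x) = 2 - 3x and x^2 P_2(x) = q(x) = 3x are polynomials, hence analytic at x = 0.
p(0) = 2,  q(0) = 0.
Indicial equation: r(r-1) + p(0) r + q(0) = 0, i.e. r^2 + (p(0) - 1) r + q(0) = 0, i.e. r^2 + 1 r = 0.
Discriminant: (1)^2 - 4(0) = 1, so r = (-1 ± 1)/2.
Solving: r_1 = 0, r_2 = -1.

indicial: r^2 + 1 r = 0; roots r_1 = 0, r_2 = -1


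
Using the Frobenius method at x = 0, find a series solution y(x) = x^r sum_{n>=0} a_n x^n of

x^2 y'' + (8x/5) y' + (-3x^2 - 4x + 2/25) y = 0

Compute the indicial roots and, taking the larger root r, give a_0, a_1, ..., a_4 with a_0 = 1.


Write in Frobenius form y'' + (p(x)/x) y' + (q(x)/x^2) y = 0:
  p(x) = 8/5,  q(x) = -3x^2 - 4x + 2/25.
Indicial equation: r(r-1) + (8/5) r + (2/25) = 0 -> roots r_1 = -1/5, r_2 = -2/5.
Take r = r_1 = -1/5. Let y(x) = x^r sum_{n>=0} a_n x^n with a_0 = 1.
Substitute y = x^r sum a_n x^n and match x^{r+n}. The recurrence is
  D(n) a_n - 4 a_{n-1} - 3 a_{n-2} = 0,  where D(n) = (r+n)(r+n-1) + (8/5)(r+n) + (2/25).
  a_n = [4 a_{n-1} + 3 a_{n-2}] / D(n).
Since the indicial polynomial factors as (r - r_1)(r - r_2), D(n) = (r_1 + n - r_1)(r_1 + n - r_2) = n(n + 1/5).
Evaluating step by step (a_0 = 1):
  n = 1: D(1) = 1(1 + 1/5) = 6/5; numerator = 4(1) = 4; a_1 = (4)/(6/5) = 10/3
  n = 2: D(2) = 2(2 + 1/5) = 22/5; numerator = 4(10/3) + 3(1) = 49/3; a_2 = (49/3)/(22/5) = 245/66
  n = 3: D(3) = 3(3 + 1/5) = 48/5; numerator = 4(245/66) + 3(10/3) = 820/33; a_3 = (820/33)/(48/5) = 1025/396
  n = 4: D(4) = 4(4 + 1/5) = 84/5; numerator = 4(1025/396) + 3(245/66) = 4255/198; a_4 = (4255/198)/(84/5) = 21275/16632

r = -1/5; a_0 = 1; a_1 = 10/3; a_2 = 245/66; a_3 = 1025/396; a_4 = 21275/16632


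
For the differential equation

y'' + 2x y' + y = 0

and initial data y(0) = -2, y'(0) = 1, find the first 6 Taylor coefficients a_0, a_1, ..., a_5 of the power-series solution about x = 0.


Ansatz: y(x) = sum_{n>=0} a_n x^n, so y'(x) = sum_{n>=1} n a_n x^(n-1) and y''(x) = sum_{n>=2} n(n-1) a_n x^(n-2).
Substitute into P(x) y'' + Q(x) y' + R(x) y = 0 with P(x) = 1, Q(x) = 2x, R(x) = 1, and match powers of x.
Initial conditions: a_0 = -2, a_1 = 1.
Setting the coefficient of each power of x to zero and solving order by order (substituting the coefficients already found):
  x^0: 2 a_2 + a_0 = 0  ->  2 a_2 = -a_0 = 2  ->  a_2 = 1
  x^1: 6 a_3 + 3 a_1 = 0  ->  6 a_3 = -3 a_1 = -3  ->  a_3 = -1/2
  x^2: 12 a_4 + 5 a_2 = 0  ->  12 a_4 = -5 a_2 = -5  ->  a_4 = -5/12
  x^3: 20 a_5 + 7 a_3 = 0  ->  20 a_5 = -7 a_3 = 7/2  ->  a_5 = 7/40
Truncated series: y(x) = -2 + x + x^2 - (1/2) x^3 - (5/12) x^4 + (7/40) x^5 + O(x^6).

a_0 = -2; a_1 = 1; a_2 = 1; a_3 = -1/2; a_4 = -5/12; a_5 = 7/40


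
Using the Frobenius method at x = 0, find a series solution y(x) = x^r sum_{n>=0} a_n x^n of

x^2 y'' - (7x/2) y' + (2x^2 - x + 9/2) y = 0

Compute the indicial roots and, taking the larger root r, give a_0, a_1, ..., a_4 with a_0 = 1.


Write in Frobenius form y'' + (p(x)/x) y' + (q(x)/x^2) y = 0:
  p(x) = -7/2,  q(x) = 2x^2 - x + 9/2.
Indicial equation: r(r-1) + (-7/2) r + (9/2) = 0 -> roots r_1 = 3, r_2 = 3/2.
Take r = r_1 = 3. Let y(x) = x^r sum_{n>=0} a_n x^n with a_0 = 1.
Substitute y = x^r sum a_n x^n and match x^{r+n}. The recurrence is
  D(n) a_n - 1 a_{n-1} + 2 a_{n-2} = 0,  where D(n) = (r+n)(r+n-1) + (-7/2)(r+n) + (9/2).
  a_n = [1 a_{n-1} - 2 a_{n-2}] / D(n).
Since the indicial polynomial factors as (r - r_1)(r - r_2), D(n) = (r_1 + n - r_1)(r_1 + n - r_2) = n(n + 3/2).
Evaluating step by step (a_0 = 1):
  n = 1: D(1) = 1(1 + 3/2) = 5/2; numerator = 1(1) = 1; a_1 = (1)/(5/2) = 2/5
  n = 2: D(2) = 2(2 + 3/2) = 7; numerator = 1(2/5) - 2(1) = -8/5; a_2 = (-8/5)/(7) = -8/35
  n = 3: D(3) = 3(3 + 3/2) = 27/2; numerator = 1(-8/35) - 2(2/5) = -36/35; a_3 = (-36/35)/(27/2) = -8/105
  n = 4: D(4) = 4(4 + 3/2) = 22; numerator = 1(-8/105) - 2(-8/35) = 8/21; a_4 = (8/21)/(22) = 4/231

r = 3; a_0 = 1; a_1 = 2/5; a_2 = -8/35; a_3 = -8/105; a_4 = 4/231


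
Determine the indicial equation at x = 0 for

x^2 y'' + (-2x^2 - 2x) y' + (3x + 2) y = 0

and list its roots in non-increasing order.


Divide by x^2 to reach normal form y'' + P_1(x) y' + P_2(x) y = 0 with P_1(x) = -2 - 2/x and P_2(x) = 3/x + 2/x^2.
x = 0 is a singular point because the y'-coefficient -2 - 2/x has a pole at x = 0 and the y-coefficient 3/x + 2/x^2 has a pole at x = 0.
It is a regular singular point because x P_1(x) = p(x) = -2x - 2 and x^2 P_2(x) = q(x) = 3x + 2 are polynomials, hence analytic at x = 0.
p(0) = -2,  q(0) = 2.
Indicial equation: r(r-1) + p(0) r + q(0) = 0, i.e. r^2 + (p(0) - 1) r + q(0) = 0, i.e. r^2 - 3 r + 2 = 0.
Discriminant: (-3)^2 - 4(2) = 1, so r = (3 ± 1)/2.
Solving: r_1 = 2, r_2 = 1.

indicial: r^2 - 3 r + 2 = 0; roots r_1 = 2, r_2 = 1


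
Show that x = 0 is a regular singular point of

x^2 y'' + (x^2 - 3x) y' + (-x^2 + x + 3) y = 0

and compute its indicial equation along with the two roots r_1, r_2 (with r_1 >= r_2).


Divide by x^2 to reach normal form y'' + P_1(x) y' + P_2(x) y = 0 with P_1(x) = 1 - 3/x and P_2(x) = -1 + 1/x + 3/x^2.
x = 0 is a singular point because the y'-coefficient 1 - 3/x has a pole at x = 0 and the y-coefficient -1 + 1/x + 3/x^2 has a pole at x = 0.
It is a regular singular point because x P_1(x) = p(x) = x - 3 and x^2 P_2(x) = q(x) = -x^2 + x + 3 are polynomials, hence analytic at x = 0.
p(0) = -3,  q(0) = 3.
Indicial equation: r(r-1) + p(0) r + q(0) = 0, i.e. r^2 + (p(0) - 1) r + q(0) = 0, i.e. r^2 - 4 r + 3 = 0.
Discriminant: (-4)^2 - 4(3) = 4, so r = (4 ± 2)/2.
Solving: r_1 = 3, r_2 = 1.

indicial: r^2 - 4 r + 3 = 0; roots r_1 = 3, r_2 = 1


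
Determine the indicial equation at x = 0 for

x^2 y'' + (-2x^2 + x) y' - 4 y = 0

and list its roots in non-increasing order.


Divide by x^2 to reach normal form y'' + P_1(x) y' + P_2(x) y = 0 with P_1(x) = -2 + 1/x and P_2(x) = -4/x^2.
x = 0 is a singular point because the y'-coefficient -2 + 1/x has a pole at x = 0 and the y-coefficient -4/x^2 has a pole at x = 0.
It is a regular singular point because x P_1(x) = p(x) = 1 - 2x and x^2 P_2(x) = q(x) = -4 are polynomials, hence analytic at x = 0.
p(0) = 1,  q(0) = -4.
Indicial equation: r(r-1) + p(0) r + q(0) = 0, i.e. r^2 + (p(0) - 1) r + q(0) = 0, i.e. r^2 - 4 = 0.
Discriminant: (0)^2 - 4(-4) = 16, so r = (0 ± 4)/2.
Solving: r_1 = 2, r_2 = -2.

indicial: r^2 - 4 = 0; roots r_1 = 2, r_2 = -2


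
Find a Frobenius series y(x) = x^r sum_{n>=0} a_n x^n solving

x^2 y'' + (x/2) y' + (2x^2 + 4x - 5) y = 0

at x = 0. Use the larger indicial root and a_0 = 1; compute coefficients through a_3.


Write in Frobenius form y'' + (p(x)/x) y' + (q(x)/x^2) y = 0:
  p(x) = 1/2,  q(x) = 2x^2 + 4x - 5.
Indicial equation: r(r-1) + (1/2) r + (-5) = 0 -> roots r_1 = 5/2, r_2 = -2.
Take r = r_1 = 5/2. Let y(x) = x^r sum_{n>=0} a_n x^n with a_0 = 1.
Substitute y = x^r sum a_n x^n and match x^{r+n}. The recurrence is
  D(n) a_n + 4 a_{n-1} + 2 a_{n-2} = 0,  where D(n) = (r+n)(r+n-1) + (1/2)(r+n) + (-5).
  a_n = [-4 a_{n-1} - 2 a_{n-2}] / D(n).
Since the indicial polynomial factors as (r - r_1)(r - r_2), D(n) = (r_1 + n - r_1)(r_1 + n - r_2) = n(n + 9/2).
Evaluating step by step (a_0 = 1):
  n = 1: D(1) = 1(1 + 9/2) = 11/2; numerator = -4(1) = -4; a_1 = (-4)/(11/2) = -8/11
  n = 2: D(2) = 2(2 + 9/2) = 13; numerator = -4(-8/11) - 2(1) = 10/11; a_2 = (10/11)/(13) = 10/143
  n = 3: D(3) = 3(3 + 9/2) = 45/2; numerator = -4(10/143) - 2(-8/11) = 168/143; a_3 = (168/143)/(45/2) = 112/2145

r = 5/2; a_0 = 1; a_1 = -8/11; a_2 = 10/143; a_3 = 112/2145


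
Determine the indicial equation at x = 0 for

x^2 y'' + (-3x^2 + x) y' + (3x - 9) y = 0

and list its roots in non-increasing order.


Divide by x^2 to reach normal form y'' + P_1(x) y' + P_2(x) y = 0 with P_1(x) = -3 + 1/x and P_2(x) = 3/x - 9/x^2.
x = 0 is a singular point because the y'-coefficient -3 + 1/x has a pole at x = 0 and the y-coefficient 3/x - 9/x^2 has a pole at x = 0.
It is a regular singular point because x P_1(x) = p(x) = 1 - 3x and x^2 P_2(x) = q(x) = 3x - 9 are polynomials, hence analytic at x = 0.
p(0) = 1,  q(0) = -9.
Indicial equation: r(r-1) + p(0) r + q(0) = 0, i.e. r^2 + (p(0) - 1) r + q(0) = 0, i.e. r^2 - 9 = 0.
Discriminant: (0)^2 - 4(-9) = 36, so r = (0 ± 6)/2.
Solving: r_1 = 3, r_2 = -3.

indicial: r^2 - 9 = 0; roots r_1 = 3, r_2 = -3


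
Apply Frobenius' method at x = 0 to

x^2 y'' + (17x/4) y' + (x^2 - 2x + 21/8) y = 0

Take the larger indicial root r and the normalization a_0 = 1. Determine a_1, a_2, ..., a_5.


Write in Frobenius form y'' + (p(x)/x) y' + (q(x)/x^2) y = 0:
  p(x) = 17/4,  q(x) = x^2 - 2x + 21/8.
Indicial equation: r(r-1) + (17/4) r + (21/8) = 0 -> roots r_1 = -3/2, r_2 = -7/4.
Take r = r_1 = -3/2. Let y(x) = x^r sum_{n>=0} a_n x^n with a_0 = 1.
Substitute y = x^r sum a_n x^n and match x^{r+n}. The recurrence is
  D(n) a_n - 2 a_{n-1} + 1 a_{n-2} = 0,  where D(n) = (r+n)(r+n-1) + (17/4)(r+n) + (21/8).
  a_n = [2 a_{n-1} - 1 a_{n-2}] / D(n).
Since the indicial polynomial factors as (r - r_1)(r - r_2), D(n) = (r_1 + n - r_1)(r_1 + n - r_2) = n(n + 1/4).
Evaluating step by step (a_0 = 1):
  n = 1: D(1) = 1(1 + 1/4) = 5/4; numerator = 2(1) = 2; a_1 = (2)/(5/4) = 8/5
  n = 2: D(2) = 2(2 + 1/4) = 9/2; numerator = 2(8/5) - 1(1) = 11/5; a_2 = (11/5)/(9/2) = 22/45
  n = 3: D(3) = 3(3 + 1/4) = 39/4; numerator = 2(22/45) - 1(8/5) = -28/45; a_3 = (-28/45)/(39/4) = -112/1755
  n = 4: D(4) = 4(4 + 1/4) = 17; numerator = 2(-112/1755) - 1(22/45) = -1082/1755; a_4 = (-1082/1755)/(17) = -1082/29835
  n = 5: D(5) = 5(5 + 1/4) = 105/4; numerator = 2(-1082/29835) - 1(-112/1755) = -4/459; a_5 = (-4/459)/(105/4) = -16/48195

r = -3/2; a_0 = 1; a_1 = 8/5; a_2 = 22/45; a_3 = -112/1755; a_4 = -1082/29835; a_5 = -16/48195


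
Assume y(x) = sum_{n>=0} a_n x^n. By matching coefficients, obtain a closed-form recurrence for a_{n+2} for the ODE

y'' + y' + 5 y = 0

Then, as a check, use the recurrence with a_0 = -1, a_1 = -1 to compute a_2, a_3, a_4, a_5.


Substitute y = sum_n a_n x^n.
y''(x) has coefficient (n+2)(n+1) a_{n+2} at x^n;
y'(x) has coefficient (n+1) a_{n+1} at x^n;
5 y(x) has coefficient 5 a_n at x^n.
Matching x^n: (n+2)(n+1) a_{n+2} + (n+1) a_{n+1} + 5 a_n = 0.
Thus a_{n+2} = [-(n+1) a_{n+1} - 5 a_n] / ((n+1)(n+2)).

Check with a_0 = -1, a_1 = -1 (apply the recurrence for n = 0, 1, 2, 3): a_0 = -1, a_1 = -1, a_2 = 3, a_3 = -1/6, a_4 = -29/24, a_5 = 17/60.

a_(n+2) = [-(n+1) a_(n+1) - 5 a_n] / ((n+1)(n+2)); check: a_0 = -1, a_1 = -1, a_2 = 3, a_3 = -1/6, a_4 = -29/24, a_5 = 17/60


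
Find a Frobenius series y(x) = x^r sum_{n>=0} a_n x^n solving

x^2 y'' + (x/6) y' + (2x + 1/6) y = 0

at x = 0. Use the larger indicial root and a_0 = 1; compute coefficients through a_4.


Write in Frobenius form y'' + (p(x)/x) y' + (q(x)/x^2) y = 0:
  p(x) = 1/6,  q(x) = 2x + 1/6.
Indicial equation: r(r-1) + (1/6) r + (1/6) = 0 -> roots r_1 = 1/2, r_2 = 1/3.
Take r = r_1 = 1/2. Let y(x) = x^r sum_{n>=0} a_n x^n with a_0 = 1.
Substitute y = x^r sum a_n x^n and match x^{r+n}. The recurrence is
  D(n) a_n + 2 a_{n-1} = 0,  where D(n) = (r+n)(r+n-1) + (1/6)(r+n) + (1/6).
  a_n = -2 / D(n) * a_{n-1}.
Since the indicial polynomial factors as (r - r_1)(r - r_2), D(n) = (r_1 + n - r_1)(r_1 + n - r_2) = n(n + 1/6).
Evaluating step by step (a_0 = 1):
  n = 1: D(1) = 1(1 + 1/6) = 7/6; numerator = -2(1) = -2; a_1 = (-2)/(7/6) = -12/7
  n = 2: D(2) = 2(2 + 1/6) = 13/3; numerator = -2(-12/7) = 24/7; a_2 = (24/7)/(13/3) = 72/91
  n = 3: D(3) = 3(3 + 1/6) = 19/2; numerator = -2(72/91) = -144/91; a_3 = (-144/91)/(19/2) = -288/1729
  n = 4: D(4) = 4(4 + 1/6) = 50/3; numerator = -2(-288/1729) = 576/1729; a_4 = (576/1729)/(50/3) = 864/43225

r = 1/2; a_0 = 1; a_1 = -12/7; a_2 = 72/91; a_3 = -288/1729; a_4 = 864/43225


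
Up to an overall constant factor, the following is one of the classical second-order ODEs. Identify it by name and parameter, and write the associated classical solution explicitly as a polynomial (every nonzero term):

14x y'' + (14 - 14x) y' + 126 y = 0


All three coefficients share the factor 14; dividing through by 14 gives  x y'' + (1 - x) y' + 9 y = 0.
This matches the Laguerre equation x y'' + (1 - x) y' + n y = 0 with n = 9; the polynomial solution is L_9(x).
With y = sum_k a_k x^k, matching x^k gives (k+1)k a_{k+1} + (k+1) a_{k+1} - k a_k + n a_k = 0, i.e. (k+1)^2 a_{k+1} = (k - n) a_k = (k - 9) a_k. The right side vanishes at k = 9, so the series terminates at degree 9.
Standard normalization L_n(0) = 1 gives a_0 = 1. Work upward with a_{k+1} = (k - 9) a_k / (k+1)^2:
  a_1 = (0 - 9)(1) / 1^2 = -9/1 = -9
  a_2 = (1 - 9)(-9) / 2^2 = 72/4 = 18
  a_3 = (2 - 9)(18) / 3^2 = -126/9 = -14
  a_4 = (3 - 9)(-14) / 4^2 = 84/16 = 21/4
  a_5 = (4 - 9)(21/4) / 5^2 = (-105/4)/25 = -21/20
  a_6 = (5 - 9)(-21/20) / 6^2 = (21/5)/36 = 7/60
  a_7 = (6 - 9)(7/60) / 7^2 = (-7/20)/49 = -1/140
  a_8 = (7 - 9)(-1/140) / 8^2 = (1/70)/64 = 1/4480
  a_9 = (8 - 9)(1/4480) / 9^2 = (-1/4480)/81 = -1/362880
Hence L_9(x) = -x^9/362880 + x^8/4480 - x^7/140 + 7 x^6/60 - 21 x^5/20 + 21 x^4/4 - 14 x^3 + 18 x^2 - 9 x + 1.

L_9(x); series = -x^9/362880 + x^8/4480 - x^7/140 + 7 x^6/60 - 21 x^5/20 + 21 x^4/4 - 14 x^3 + 18 x^2 - 9 x + 1


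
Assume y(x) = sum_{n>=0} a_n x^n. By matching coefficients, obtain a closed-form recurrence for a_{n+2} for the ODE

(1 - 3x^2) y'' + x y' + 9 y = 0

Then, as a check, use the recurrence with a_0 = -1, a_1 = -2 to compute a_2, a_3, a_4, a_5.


Substitute y = sum_n a_n x^n.
(1 - 3 x^2) y'' contributes (n+2)(n+1) a_{n+2} - 3 n(n-1) a_n at x^n.
x y'(x) contributes n a_n at x^n.
9 y(x) contributes 9 a_n at x^n.
Matching x^n: (n+2)(n+1) a_{n+2} + (-3 n(n-1) + n + 9) a_n = 0.
Thus a_{n+2} = (3 n(n-1) - n - 9) / ((n+1)(n+2)) * a_n.

Check with a_0 = -1, a_1 = -2 (apply the recurrence for n = 0, 1, 2, 3): a_0 = -1, a_1 = -2, a_2 = 9/2, a_3 = 10/3, a_4 = -15/8, a_5 = 1.

a_(n+2) = (3 n(n-1) - n - 9) / ((n+1)(n+2)) * a_n; check: a_0 = -1, a_1 = -2, a_2 = 9/2, a_3 = 10/3, a_4 = -15/8, a_5 = 1


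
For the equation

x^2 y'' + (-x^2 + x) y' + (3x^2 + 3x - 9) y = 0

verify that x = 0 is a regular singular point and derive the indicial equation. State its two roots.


Divide by x^2 to reach normal form y'' + P_1(x) y' + P_2(x) y = 0 with P_1(x) = -1 + 1/x and P_2(x) = 3 + 3/x - 9/x^2.
x = 0 is a singular point because the y'-coefficient -1 + 1/x has a pole at x = 0 and the y-coefficient 3 + 3/x - 9/x^2 has a pole at x = 0.
It is a regular singular point because x P_1(x) = p(x) = 1 - x and x^2 P_2(x) = q(x) = 3x^2 + 3x - 9 are polynomials, hence analytic at x = 0.
p(0) = 1,  q(0) = -9.
Indicial equation: r(r-1) + p(0) r + q(0) = 0, i.e. r^2 + (p(0) - 1) r + q(0) = 0, i.e. r^2 - 9 = 0.
Discriminant: (0)^2 - 4(-9) = 36, so r = (0 ± 6)/2.
Solving: r_1 = 3, r_2 = -3.

indicial: r^2 - 9 = 0; roots r_1 = 3, r_2 = -3


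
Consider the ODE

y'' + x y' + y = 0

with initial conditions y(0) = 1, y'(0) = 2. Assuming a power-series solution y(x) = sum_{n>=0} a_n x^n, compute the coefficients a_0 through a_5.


Ansatz: y(x) = sum_{n>=0} a_n x^n, so y'(x) = sum_{n>=1} n a_n x^(n-1) and y''(x) = sum_{n>=2} n(n-1) a_n x^(n-2).
Substitute into P(x) y'' + Q(x) y' + R(x) y = 0 with P(x) = 1, Q(x) = x, R(x) = 1, and match powers of x.
Initial conditions: a_0 = 1, a_1 = 2.
Setting the coefficient of each power of x to zero and solving order by order (substituting the coefficients already found):
  x^0: 2 a_2 + a_0 = 0  ->  2 a_2 = -a_0 = -1  ->  a_2 = -1/2
  x^1: 6 a_3 + 2 a_1 = 0  ->  6 a_3 = -2 a_1 = -4  ->  a_3 = -2/3
  x^2: 12 a_4 + 3 a_2 = 0  ->  12 a_4 = -3 a_2 = 3/2  ->  a_4 = 1/8
  x^3: 20 a_5 + 4 a_3 = 0  ->  20 a_5 = -4 a_3 = 8/3  ->  a_5 = 2/15
Truncated series: y(x) = 1 + 2 x - (1/2) x^2 - (2/3) x^3 + (1/8) x^4 + (2/15) x^5 + O(x^6).

a_0 = 1; a_1 = 2; a_2 = -1/2; a_3 = -2/3; a_4 = 1/8; a_5 = 2/15


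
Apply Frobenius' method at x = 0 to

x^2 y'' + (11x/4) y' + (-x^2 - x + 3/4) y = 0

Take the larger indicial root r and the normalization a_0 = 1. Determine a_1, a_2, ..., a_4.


Write in Frobenius form y'' + (p(x)/x) y' + (q(x)/x^2) y = 0:
  p(x) = 11/4,  q(x) = -x^2 - x + 3/4.
Indicial equation: r(r-1) + (11/4) r + (3/4) = 0 -> roots r_1 = -3/4, r_2 = -1.
Take r = r_1 = -3/4. Let y(x) = x^r sum_{n>=0} a_n x^n with a_0 = 1.
Substitute y = x^r sum a_n x^n and match x^{r+n}. The recurrence is
  D(n) a_n - 1 a_{n-1} - 1 a_{n-2} = 0,  where D(n) = (r+n)(r+n-1) + (11/4)(r+n) + (3/4).
  a_n = [1 a_{n-1} + 1 a_{n-2}] / D(n).
Since the indicial polynomial factors as (r - r_1)(r - r_2), D(n) = (r_1 + n - r_1)(r_1 + n - r_2) = n(n + 1/4).
Evaluating step by step (a_0 = 1):
  n = 1: D(1) = 1(1 + 1/4) = 5/4; numerator = 1(1) = 1; a_1 = (1)/(5/4) = 4/5
  n = 2: D(2) = 2(2 + 1/4) = 9/2; numerator = 1(4/5) + 1(1) = 9/5; a_2 = (9/5)/(9/2) = 2/5
  n = 3: D(3) = 3(3 + 1/4) = 39/4; numerator = 1(2/5) + 1(4/5) = 6/5; a_3 = (6/5)/(39/4) = 8/65
  n = 4: D(4) = 4(4 + 1/4) = 17; numerator = 1(8/65) + 1(2/5) = 34/65; a_4 = (34/65)/(17) = 2/65

r = -3/4; a_0 = 1; a_1 = 4/5; a_2 = 2/5; a_3 = 8/65; a_4 = 2/65


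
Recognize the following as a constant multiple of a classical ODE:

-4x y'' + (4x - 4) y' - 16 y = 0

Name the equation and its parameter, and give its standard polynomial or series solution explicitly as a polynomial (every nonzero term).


All three coefficients share the factor -4; dividing through by -4 gives  x y'' + (1 - x) y' + 4 y = 0.
This matches the Laguerre equation x y'' + (1 - x) y' + n y = 0 with n = 4; the polynomial solution is L_4(x).
With y = sum_k a_k x^k, matching x^k gives (k+1)k a_{k+1} + (k+1) a_{k+1} - k a_k + n a_k = 0, i.e. (k+1)^2 a_{k+1} = (k - n) a_k = (k - 4) a_k. The right side vanishes at k = 4, so the series terminates at degree 4.
Standard normalization L_n(0) = 1 gives a_0 = 1. Work upward with a_{k+1} = (k - 4) a_k / (k+1)^2:
  a_1 = (0 - 4)(1) / 1^2 = -4/1 = -4
  a_2 = (1 - 4)(-4) / 2^2 = 12/4 = 3
  a_3 = (2 - 4)(3) / 3^2 = -6/9 = -2/3
  a_4 = (3 - 4)(-2/3) / 4^2 = (2/3)/16 = 1/24
Hence L_4(x) = x^4/24 - 2 x^3/3 + 3 x^2 - 4 x + 1.

L_4(x); series = x^4/24 - 2 x^3/3 + 3 x^2 - 4 x + 1


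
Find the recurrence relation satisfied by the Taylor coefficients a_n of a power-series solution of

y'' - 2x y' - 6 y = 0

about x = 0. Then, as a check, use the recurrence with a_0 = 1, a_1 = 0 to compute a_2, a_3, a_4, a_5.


Substitute y = sum_n a_n x^n.
y''(x) has coefficient (n+2)(n+1) a_{n+2} at x^n;
-2 x y'(x) has coefficient -2 n a_n at x^n (shift);
-6 y(x) has coefficient -6 a_n at x^n.
Matching x^n: (n+2)(n+1) a_{n+2} + (-2n - 6) a_n = 0.
Thus a_{n+2} = (2n + 6) / ((n+1)(n+2)) * a_n.

Check with a_0 = 1, a_1 = 0 (apply the recurrence for n = 0, 1, 2, 3): a_0 = 1, a_1 = 0, a_2 = 3, a_3 = 0, a_4 = 5/2, a_5 = 0.

a_(n+2) = (2n + 6) / ((n+1)(n+2)) * a_n; check: a_0 = 1, a_1 = 0, a_2 = 3, a_3 = 0, a_4 = 5/2, a_5 = 0


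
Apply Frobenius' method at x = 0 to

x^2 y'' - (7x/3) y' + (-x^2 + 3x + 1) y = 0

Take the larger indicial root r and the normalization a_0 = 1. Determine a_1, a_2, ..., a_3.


Write in Frobenius form y'' + (p(x)/x) y' + (q(x)/x^2) y = 0:
  p(x) = -7/3,  q(x) = -x^2 + 3x + 1.
Indicial equation: r(r-1) + (-7/3) r + (1) = 0 -> roots r_1 = 3, r_2 = 1/3.
Take r = r_1 = 3. Let y(x) = x^r sum_{n>=0} a_n x^n with a_0 = 1.
Substitute y = x^r sum a_n x^n and match x^{r+n}. The recurrence is
  D(n) a_n + 3 a_{n-1} - 1 a_{n-2} = 0,  where D(n) = (r+n)(r+n-1) + (-7/3)(r+n) + (1).
  a_n = [-3 a_{n-1} + 1 a_{n-2}] / D(n).
Since the indicial polynomial factors as (r - r_1)(r - r_2), D(n) = (r_1 + n - r_1)(r_1 + n - r_2) = n(n + 8/3).
Evaluating step by step (a_0 = 1):
  n = 1: D(1) = 1(1 + 8/3) = 11/3; numerator = -3(1) = -3; a_1 = (-3)/(11/3) = -9/11
  n = 2: D(2) = 2(2 + 8/3) = 28/3; numerator = -3(-9/11) + 1(1) = 38/11; a_2 = (38/11)/(28/3) = 57/154
  n = 3: D(3) = 3(3 + 8/3) = 17; numerator = -3(57/154) + 1(-9/11) = -27/14; a_3 = (-27/14)/(17) = -27/238

r = 3; a_0 = 1; a_1 = -9/11; a_2 = 57/154; a_3 = -27/238


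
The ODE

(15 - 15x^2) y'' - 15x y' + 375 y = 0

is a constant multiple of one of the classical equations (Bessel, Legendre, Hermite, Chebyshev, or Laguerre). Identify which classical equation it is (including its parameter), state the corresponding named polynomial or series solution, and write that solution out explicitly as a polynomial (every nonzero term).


All three coefficients share the factor 15; dividing through by 15 gives  (1 - x^2) y'' - x y' + 25 y = 0.
This matches the Chebyshev equation (1 - x^2) y'' - x y' + n^2 y = 0 (note the -x y' term, not -2x y') with n^2 = 25, so n = 5; the polynomial solution is T_5(x).
With y = sum_k a_k x^k, matching x^k gives (k+2)(k+1) a_{k+2} = (k^2 - n^2) a_k = (k - 5)(k + 5) a_k. The right side vanishes at k = 5, so the series with the parity of 5 terminates at degree 5.
Standard normalization: leading coefficient of T_n is 2^(n-1), so a_5 = 2^4 = 16. Work downward with a_k = (k+1)(k+2) a_{k+2} / ((k - 5)(k + 5)):
  a_3 = (4)(5)(16) / ((3 - 5)(3 + 5)) = 320/(-16) = -20
  a_1 = (2)(3)(-20) / ((1 - 5)(1 + 5)) = -120/(-24) = 5
Hence T_5(x) = 16 x^5 - 20 x^3 + 5 x.

T_5(x); series = 16 x^5 - 20 x^3 + 5 x


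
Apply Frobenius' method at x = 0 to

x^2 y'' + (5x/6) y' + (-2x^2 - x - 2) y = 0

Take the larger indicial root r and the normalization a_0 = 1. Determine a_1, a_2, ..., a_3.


Write in Frobenius form y'' + (p(x)/x) y' + (q(x)/x^2) y = 0:
  p(x) = 5/6,  q(x) = -2x^2 - x - 2.
Indicial equation: r(r-1) + (5/6) r + (-2) = 0 -> roots r_1 = 3/2, r_2 = -4/3.
Take r = r_1 = 3/2. Let y(x) = x^r sum_{n>=0} a_n x^n with a_0 = 1.
Substitute y = x^r sum a_n x^n and match x^{r+n}. The recurrence is
  D(n) a_n - 1 a_{n-1} - 2 a_{n-2} = 0,  where D(n) = (r+n)(r+n-1) + (5/6)(r+n) + (-2).
  a_n = [1 a_{n-1} + 2 a_{n-2}] / D(n).
Since the indicial polynomial factors as (r - r_1)(r - r_2), D(n) = (r_1 + n - r_1)(r_1 + n - r_2) = n(n + 17/6).
Evaluating step by step (a_0 = 1):
  n = 1: D(1) = 1(1 + 17/6) = 23/6; numerator = 1(1) = 1; a_1 = (1)/(23/6) = 6/23
  n = 2: D(2) = 2(2 + 17/6) = 29/3; numerator = 1(6/23) + 2(1) = 52/23; a_2 = (52/23)/(29/3) = 156/667
  n = 3: D(3) = 3(3 + 17/6) = 35/2; numerator = 1(156/667) + 2(6/23) = 504/667; a_3 = (504/667)/(35/2) = 144/3335

r = 3/2; a_0 = 1; a_1 = 6/23; a_2 = 156/667; a_3 = 144/3335


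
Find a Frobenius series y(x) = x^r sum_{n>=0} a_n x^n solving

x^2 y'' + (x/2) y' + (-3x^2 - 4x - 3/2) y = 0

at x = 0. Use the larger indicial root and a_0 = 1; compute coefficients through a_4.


Write in Frobenius form y'' + (p(x)/x) y' + (q(x)/x^2) y = 0:
  p(x) = 1/2,  q(x) = -3x^2 - 4x - 3/2.
Indicial equation: r(r-1) + (1/2) r + (-3/2) = 0 -> roots r_1 = 3/2, r_2 = -1.
Take r = r_1 = 3/2. Let y(x) = x^r sum_{n>=0} a_n x^n with a_0 = 1.
Substitute y = x^r sum a_n x^n and match x^{r+n}. The recurrence is
  D(n) a_n - 4 a_{n-1} - 3 a_{n-2} = 0,  where D(n) = (r+n)(r+n-1) + (1/2)(r+n) + (-3/2).
  a_n = [4 a_{n-1} + 3 a_{n-2}] / D(n).
Since the indicial polynomial factors as (r - r_1)(r - r_2), D(n) = (r_1 + n - r_1)(r_1 + n - r_2) = n(n + 5/2).
Evaluating step by step (a_0 = 1):
  n = 1: D(1) = 1(1 + 5/2) = 7/2; numerator = 4(1) = 4; a_1 = (4)/(7/2) = 8/7
  n = 2: D(2) = 2(2 + 5/2) = 9; numerator = 4(8/7) + 3(1) = 53/7; a_2 = (53/7)/(9) = 53/63
  n = 3: D(3) = 3(3 + 5/2) = 33/2; numerator = 4(53/63) + 3(8/7) = 428/63; a_3 = (428/63)/(33/2) = 856/2079
  n = 4: D(4) = 4(4 + 5/2) = 26; numerator = 4(856/2079) + 3(53/63) = 8671/2079; a_4 = (8671/2079)/(26) = 667/4158

r = 3/2; a_0 = 1; a_1 = 8/7; a_2 = 53/63; a_3 = 856/2079; a_4 = 667/4158


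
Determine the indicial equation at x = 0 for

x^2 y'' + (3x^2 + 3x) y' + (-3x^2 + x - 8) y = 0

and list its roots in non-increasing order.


Divide by x^2 to reach normal form y'' + P_1(x) y' + P_2(x) y = 0 with P_1(x) = 3 + 3/x and P_2(x) = -3 + 1/x - 8/x^2.
x = 0 is a singular point because the y'-coefficient 3 + 3/x has a pole at x = 0 and the y-coefficient -3 + 1/x - 8/x^2 has a pole at x = 0.
It is a regular singular point because x P_1(x) = p(x) = 3x + 3 and x^2 P_2(x) = q(x) = -3x^2 + x - 8 are polynomials, hence analytic at x = 0.
p(0) = 3,  q(0) = -8.
Indicial equation: r(r-1) + p(0) r + q(0) = 0, i.e. r^2 + (p(0) - 1) r + q(0) = 0, i.e. r^2 + 2 r - 8 = 0.
Discriminant: (2)^2 - 4(-8) = 36, so r = (-2 ± 6)/2.
Solving: r_1 = 2, r_2 = -4.

indicial: r^2 + 2 r - 8 = 0; roots r_1 = 2, r_2 = -4


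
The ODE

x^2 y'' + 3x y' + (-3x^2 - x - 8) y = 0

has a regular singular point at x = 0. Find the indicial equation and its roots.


Divide by x^2 to reach normal form y'' + P_1(x) y' + P_2(x) y = 0 with P_1(x) = 3/x and P_2(x) = -3 - 1/x - 8/x^2.
x = 0 is a singular point because the y'-coefficient 3/x has a pole at x = 0 and the y-coefficient -3 - 1/x - 8/x^2 has a pole at x = 0.
It is a regular singular point because x P_1(x) = p(x) = 3 and x^2 P_2(x) = q(x) = -3x^2 - x - 8 are polynomials, hence analytic at x = 0.
p(0) = 3,  q(0) = -8.
Indicial equation: r(r-1) + p(0) r + q(0) = 0, i.e. r^2 + (p(0) - 1) r + q(0) = 0, i.e. r^2 + 2 r - 8 = 0.
Discriminant: (2)^2 - 4(-8) = 36, so r = (-2 ± 6)/2.
Solving: r_1 = 2, r_2 = -4.

indicial: r^2 + 2 r - 8 = 0; roots r_1 = 2, r_2 = -4


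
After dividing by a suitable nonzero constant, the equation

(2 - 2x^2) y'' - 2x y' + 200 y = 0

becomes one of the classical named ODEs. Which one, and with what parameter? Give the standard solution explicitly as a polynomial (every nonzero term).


All three coefficients share the factor 2; dividing through by 2 gives  (1 - x^2) y'' - x y' + 100 y = 0.
This matches the Chebyshev equation (1 - x^2) y'' - x y' + n^2 y = 0 (note the -x y' term, not -2x y') with n^2 = 100, so n = 10; the polynomial solution is T_10(x).
With y = sum_k a_k x^k, matching x^k gives (k+2)(k+1) a_{k+2} = (k^2 - n^2) a_k = (k - 10)(k + 10) a_k. The right side vanishes at k = 10, so the series with the parity of 10 terminates at degree 10.
Standard normalization: leading coefficient of T_n is 2^(n-1), so a_10 = 2^9 = 512. Work downward with a_k = (k+1)(k+2) a_{k+2} / ((k - 10)(k + 10)):
  a_8 = (9)(10)(512) / ((8 - 10)(8 + 10)) = 46080/(-36) = -1280
  a_6 = (7)(8)(-1280) / ((6 - 10)(6 + 10)) = -71680/(-64) = 1120
  a_4 = (5)(6)(1120) / ((4 - 10)(4 + 10)) = 33600/(-84) = -400
  a_2 = (3)(4)(-400) / ((2 - 10)(2 + 10)) = -4800/(-96) = 50
  a_0 = (1)(2)(50) / ((0 - 10)(0 + 10)) = 100/(-100) = -1
Hence T_10(x) = 512 x^10 - 1280 x^8 + 1120 x^6 - 400 x^4 + 50 x^2 - 1.

T_10(x); series = 512 x^10 - 1280 x^8 + 1120 x^6 - 400 x^4 + 50 x^2 - 1


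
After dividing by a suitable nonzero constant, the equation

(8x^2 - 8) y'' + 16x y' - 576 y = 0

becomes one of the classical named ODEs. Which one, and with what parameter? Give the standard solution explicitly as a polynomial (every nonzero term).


All three coefficients share the factor -8; dividing through by -8 gives  (1 - x^2) y'' - 2x y' + 72 y = 0.
This matches the Legendre equation (1 - x^2) y'' - 2x y' + n(n+1) y = 0 (note the -2x y' term) with n(n+1) = 72, so n = 8; the polynomial solution is P_8(x).
With y = sum_k a_k x^k, matching x^k gives (k+2)(k+1) a_{k+2} = [k(k+1) - n(n+1)] a_k = (k - 8)(k + 9) a_k. The right side vanishes at k = 8, so the series with the parity of 8 terminates at degree 8.
Standard normalization (P_n(1) = 1): leading coefficient (2n)!/(2^n (n!)^2) = 20922789888000/(256*1625702400) = 6435/128, so a_8 = 6435/128. Work downward with a_k = (k+1)(k+2) a_{k+2} / ((k - 8)(k + 9)):
  a_6 = (7)(8)(6435/128) / ((6 - 8)(6 + 9)) = (45045/16)/(-30) = -3003/32
  a_4 = (5)(6)(-3003/32) / ((4 - 8)(4 + 9)) = (-45045/16)/(-52) = 3465/64
  a_2 = (3)(4)(3465/64) / ((2 - 8)(2 + 9)) = (10395/16)/(-66) = -315/32
  a_0 = (1)(2)(-315/32) / ((0 - 8)(0 + 9)) = (-315/16)/(-72) = 35/128
Hence P_8(x) = 6435 x^8/128 - 3003 x^6/32 + 3465 x^4/64 - 315 x^2/32 + 35/128.

P_8(x); series = 6435 x^8/128 - 3003 x^6/32 + 3465 x^4/64 - 315 x^2/32 + 35/128


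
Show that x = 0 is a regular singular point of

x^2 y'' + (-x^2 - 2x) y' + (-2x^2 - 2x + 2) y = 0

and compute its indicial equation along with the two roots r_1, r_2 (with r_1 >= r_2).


Divide by x^2 to reach normal form y'' + P_1(x) y' + P_2(x) y = 0 with P_1(x) = -1 - 2/x and P_2(x) = -2 - 2/x + 2/x^2.
x = 0 is a singular point because the y'-coefficient -1 - 2/x has a pole at x = 0 and the y-coefficient -2 - 2/x + 2/x^2 has a pole at x = 0.
It is a regular singular point because x P_1(x) = p(x) = -x - 2 and x^2 P_2(x) = q(x) = -2x^2 - 2x + 2 are polynomials, hence analytic at x = 0.
p(0) = -2,  q(0) = 2.
Indicial equation: r(r-1) + p(0) r + q(0) = 0, i.e. r^2 + (p(0) - 1) r + q(0) = 0, i.e. r^2 - 3 r + 2 = 0.
Discriminant: (-3)^2 - 4(2) = 1, so r = (3 ± 1)/2.
Solving: r_1 = 2, r_2 = 1.

indicial: r^2 - 3 r + 2 = 0; roots r_1 = 2, r_2 = 1


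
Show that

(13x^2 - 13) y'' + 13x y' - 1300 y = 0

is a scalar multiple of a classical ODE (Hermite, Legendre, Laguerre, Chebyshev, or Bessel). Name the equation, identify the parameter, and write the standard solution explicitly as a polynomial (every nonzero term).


All three coefficients share the factor -13; dividing through by -13 gives  (1 - x^2) y'' - x y' + 100 y = 0.
This matches the Chebyshev equation (1 - x^2) y'' - x y' + n^2 y = 0 (note the -x y' term, not -2x y') with n^2 = 100, so n = 10; the polynomial solution is T_10(x).
With y = sum_k a_k x^k, matching x^k gives (k+2)(k+1) a_{k+2} = (k^2 - n^2) a_k = (k - 10)(k + 10) a_k. The right side vanishes at k = 10, so the series with the parity of 10 terminates at degree 10.
Standard normalization: leading coefficient of T_n is 2^(n-1), so a_10 = 2^9 = 512. Work downward with a_k = (k+1)(k+2) a_{k+2} / ((k - 10)(k + 10)):
  a_8 = (9)(10)(512) / ((8 - 10)(8 + 10)) = 46080/(-36) = -1280
  a_6 = (7)(8)(-1280) / ((6 - 10)(6 + 10)) = -71680/(-64) = 1120
  a_4 = (5)(6)(1120) / ((4 - 10)(4 + 10)) = 33600/(-84) = -400
  a_2 = (3)(4)(-400) / ((2 - 10)(2 + 10)) = -4800/(-96) = 50
  a_0 = (1)(2)(50) / ((0 - 10)(0 + 10)) = 100/(-100) = -1
Hence T_10(x) = 512 x^10 - 1280 x^8 + 1120 x^6 - 400 x^4 + 50 x^2 - 1.

T_10(x); series = 512 x^10 - 1280 x^8 + 1120 x^6 - 400 x^4 + 50 x^2 - 1


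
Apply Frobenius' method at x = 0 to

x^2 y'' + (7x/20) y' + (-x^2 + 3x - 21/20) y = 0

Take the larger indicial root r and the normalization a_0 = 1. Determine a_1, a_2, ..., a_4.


Write in Frobenius form y'' + (p(x)/x) y' + (q(x)/x^2) y = 0:
  p(x) = 7/20,  q(x) = -x^2 + 3x - 21/20.
Indicial equation: r(r-1) + (7/20) r + (-21/20) = 0 -> roots r_1 = 7/5, r_2 = -3/4.
Take r = r_1 = 7/5. Let y(x) = x^r sum_{n>=0} a_n x^n with a_0 = 1.
Substitute y = x^r sum a_n x^n and match x^{r+n}. The recurrence is
  D(n) a_n + 3 a_{n-1} - 1 a_{n-2} = 0,  where D(n) = (r+n)(r+n-1) + (7/20)(r+n) + (-21/20).
  a_n = [-3 a_{n-1} + 1 a_{n-2}] / D(n).
Since the indicial polynomial factors as (r - r_1)(r - r_2), D(n) = (r_1 + n - r_1)(r_1 + n - r_2) = n(n + 43/20).
Evaluating step by step (a_0 = 1):
  n = 1: D(1) = 1(1 + 43/20) = 63/20; numerator = -3(1) = -3; a_1 = (-3)/(63/20) = -20/21
  n = 2: D(2) = 2(2 + 43/20) = 83/10; numerator = -3(-20/21) + 1(1) = 27/7; a_2 = (27/7)/(83/10) = 270/581
  n = 3: D(3) = 3(3 + 43/20) = 309/20; numerator = -3(270/581) + 1(-20/21) = -4090/1743; a_3 = (-4090/1743)/(309/20) = -81800/538587
  n = 4: D(4) = 4(4 + 43/20) = 123/5; numerator = -3(-81800/538587) + 1(270/581) = 165230/179529; a_4 = (165230/179529)/(123/5) = 20150/538587

r = 7/5; a_0 = 1; a_1 = -20/21; a_2 = 270/581; a_3 = -81800/538587; a_4 = 20150/538587


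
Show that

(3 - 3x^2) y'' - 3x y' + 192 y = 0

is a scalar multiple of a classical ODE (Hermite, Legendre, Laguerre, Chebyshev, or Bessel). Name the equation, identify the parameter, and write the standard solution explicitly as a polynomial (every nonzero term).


All three coefficients share the factor 3; dividing through by 3 gives  (1 - x^2) y'' - x y' + 64 y = 0.
This matches the Chebyshev equation (1 - x^2) y'' - x y' + n^2 y = 0 (note the -x y' term, not -2x y') with n^2 = 64, so n = 8; the polynomial solution is T_8(x).
With y = sum_k a_k x^k, matching x^k gives (k+2)(k+1) a_{k+2} = (k^2 - n^2) a_k = (k - 8)(k + 8) a_k. The right side vanishes at k = 8, so the series with the parity of 8 terminates at degree 8.
Standard normalization: leading coefficient of T_n is 2^(n-1), so a_8 = 2^7 = 128. Work downward with a_k = (k+1)(k+2) a_{k+2} / ((k - 8)(k + 8)):
  a_6 = (7)(8)(128) / ((6 - 8)(6 + 8)) = 7168/(-28) = -256
  a_4 = (5)(6)(-256) / ((4 - 8)(4 + 8)) = -7680/(-48) = 160
  a_2 = (3)(4)(160) / ((2 - 8)(2 + 8)) = 1920/(-60) = -32
  a_0 = (1)(2)(-32) / ((0 - 8)(0 + 8)) = -64/(-64) = 1
Hence T_8(x) = 128 x^8 - 256 x^6 + 160 x^4 - 32 x^2 + 1.

T_8(x); series = 128 x^8 - 256 x^6 + 160 x^4 - 32 x^2 + 1


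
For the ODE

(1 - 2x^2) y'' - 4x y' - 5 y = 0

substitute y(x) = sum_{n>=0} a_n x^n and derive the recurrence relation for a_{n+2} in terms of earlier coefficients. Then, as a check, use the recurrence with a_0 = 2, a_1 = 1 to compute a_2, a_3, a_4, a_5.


Substitute y = sum_n a_n x^n.
(1 - 2 x^2) y'' contributes (n+2)(n+1) a_{n+2} - 2 n(n-1) a_n at x^n.
-4 x y'(x) contributes -4 n a_n at x^n.
-5 y(x) contributes -5 a_n at x^n.
Matching x^n: (n+2)(n+1) a_{n+2} + (-2 n(n-1) - 4 n - 5) a_n = 0.
Thus a_{n+2} = (2 n(n-1) + 4 n + 5) / ((n+1)(n+2)) * a_n.

Check with a_0 = 2, a_1 = 1 (apply the recurrence for n = 0, 1, 2, 3): a_0 = 2, a_1 = 1, a_2 = 5, a_3 = 3/2, a_4 = 85/12, a_5 = 87/40.

a_(n+2) = (2 n(n-1) + 4 n + 5) / ((n+1)(n+2)) * a_n; check: a_0 = 2, a_1 = 1, a_2 = 5, a_3 = 3/2, a_4 = 85/12, a_5 = 87/40


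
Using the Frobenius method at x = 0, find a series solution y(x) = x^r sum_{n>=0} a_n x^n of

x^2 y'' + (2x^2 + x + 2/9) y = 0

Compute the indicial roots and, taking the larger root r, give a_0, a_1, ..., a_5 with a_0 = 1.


Write in Frobenius form y'' + (p(x)/x) y' + (q(x)/x^2) y = 0:
  p(x) = 0,  q(x) = 2x^2 + x + 2/9.
Indicial equation: r(r-1) + (0) r + (2/9) = 0 -> roots r_1 = 2/3, r_2 = 1/3.
Take r = r_1 = 2/3. Let y(x) = x^r sum_{n>=0} a_n x^n with a_0 = 1.
Substitute y = x^r sum a_n x^n and match x^{r+n}. The recurrence is
  D(n) a_n + 1 a_{n-1} + 2 a_{n-2} = 0,  where D(n) = (r+n)(r+n-1) + (0)(r+n) + (2/9).
  a_n = [-1 a_{n-1} - 2 a_{n-2}] / D(n).
Since the indicial polynomial factors as (r - r_1)(r - r_2), D(n) = (r_1 + n - r_1)(r_1 + n - r_2) = n(n + 1/3).
Evaluating step by step (a_0 = 1):
  n = 1: D(1) = 1(1 + 1/3) = 4/3; numerator = -1(1) = -1; a_1 = (-1)/(4/3) = -3/4
  n = 2: D(2) = 2(2 + 1/3) = 14/3; numerator = -1(-3/4) - 2(1) = -5/4; a_2 = (-5/4)/(14/3) = -15/56
  n = 3: D(3) = 3(3 + 1/3) = 10; numerator = -1(-15/56) - 2(-3/4) = 99/56; a_3 = (99/56)/(10) = 99/560
  n = 4: D(4) = 4(4 + 1/3) = 52/3; numerator = -1(99/560) - 2(-15/56) = 201/560; a_4 = (201/560)/(52/3) = 603/29120
  n = 5: D(5) = 5(5 + 1/3) = 80/3; numerator = -1(603/29120) - 2(99/560) = -1557/4160; a_5 = (-1557/4160)/(80/3) = -4671/332800

r = 2/3; a_0 = 1; a_1 = -3/4; a_2 = -15/56; a_3 = 99/560; a_4 = 603/29120; a_5 = -4671/332800


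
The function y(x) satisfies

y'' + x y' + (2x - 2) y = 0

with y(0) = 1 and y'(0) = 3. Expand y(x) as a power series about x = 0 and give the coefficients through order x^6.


Ansatz: y(x) = sum_{n>=0} a_n x^n, so y'(x) = sum_{n>=1} n a_n x^(n-1) and y''(x) = sum_{n>=2} n(n-1) a_n x^(n-2).
Substitute into P(x) y'' + Q(x) y' + R(x) y = 0 with P(x) = 1, Q(x) = x, R(x) = 2x - 2, and match powers of x.
Initial conditions: a_0 = 1, a_1 = 3.
Setting the coefficient of each power of x to zero and solving order by order (substituting the coefficients already found):
  x^0: 2 a_2 - 2 a_0 = 0  ->  2 a_2 = 2 a_0 = 2  ->  a_2 = 1
  x^1: 6 a_3 - a_1 + 2 a_0 = 0  ->  6 a_3 = a_1 - 2 a_0 = 1  ->  a_3 = 1/6
  x^2: 12 a_4 + 2 a_1 = 0  ->  12 a_4 = -2 a_1 = -6  ->  a_4 = -1/2
  x^3: 20 a_5 + a_3 + 2 a_2 = 0  ->  20 a_5 = -a_3 - 2 a_2 = -13/6  ->  a_5 = -13/120
  x^4: 30 a_6 + 2 a_4 + 2 a_3 = 0  ->  30 a_6 = -2 a_4 - 2 a_3 = 2/3  ->  a_6 = 1/45
Truncated series: y(x) = 1 + 3 x + x^2 + (1/6) x^3 - (1/2) x^4 - (13/120) x^5 + (1/45) x^6 + O(x^7).

a_0 = 1; a_1 = 3; a_2 = 1; a_3 = 1/6; a_4 = -1/2; a_5 = -13/120; a_6 = 1/45


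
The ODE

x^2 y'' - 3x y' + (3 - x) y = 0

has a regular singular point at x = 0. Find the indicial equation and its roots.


Divide by x^2 to reach normal form y'' + P_1(x) y' + P_2(x) y = 0 with P_1(x) = -3/x and P_2(x) = -1/x + 3/x^2.
x = 0 is a singular point because the y'-coefficient -3/x has a pole at x = 0 and the y-coefficient -1/x + 3/x^2 has a pole at x = 0.
It is a regular singular point because x P_1(x) = p(x) = -3 and x^2 P_2(x) = q(x) = 3 - x are polynomials, hence analytic at x = 0.
p(0) = -3,  q(0) = 3.
Indicial equation: r(r-1) + p(0) r + q(0) = 0, i.e. r^2 + (p(0) - 1) r + q(0) = 0, i.e. r^2 - 4 r + 3 = 0.
Discriminant: (-4)^2 - 4(3) = 4, so r = (4 ± 2)/2.
Solving: r_1 = 3, r_2 = 1.

indicial: r^2 - 4 r + 3 = 0; roots r_1 = 3, r_2 = 1


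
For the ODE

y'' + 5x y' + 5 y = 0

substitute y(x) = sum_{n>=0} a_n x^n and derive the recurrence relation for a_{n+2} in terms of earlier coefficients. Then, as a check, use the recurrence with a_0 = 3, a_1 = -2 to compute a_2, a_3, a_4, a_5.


Substitute y = sum_n a_n x^n.
y''(x) has coefficient (n+2)(n+1) a_{n+2} at x^n;
5 x y'(x) has coefficient 5 n a_n at x^n (shift);
5 y(x) has coefficient 5 a_n at x^n.
Matching x^n: (n+2)(n+1) a_{n+2} + (5n + 5) a_n = 0.
Thus a_{n+2} = (-5n - 5) / ((n+1)(n+2)) * a_n.

Check with a_0 = 3, a_1 = -2 (apply the recurrence for n = 0, 1, 2, 3): a_0 = 3, a_1 = -2, a_2 = -15/2, a_3 = 10/3, a_4 = 75/8, a_5 = -10/3.

a_(n+2) = (-5n - 5) / ((n+1)(n+2)) * a_n; check: a_0 = 3, a_1 = -2, a_2 = -15/2, a_3 = 10/3, a_4 = 75/8, a_5 = -10/3


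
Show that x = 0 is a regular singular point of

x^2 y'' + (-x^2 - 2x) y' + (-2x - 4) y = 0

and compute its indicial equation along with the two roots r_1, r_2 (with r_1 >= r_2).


Divide by x^2 to reach normal form y'' + P_1(x) y' + P_2(x) y = 0 with P_1(x) = -1 - 2/x and P_2(x) = -2/x - 4/x^2.
x = 0 is a singular point because the y'-coefficient -1 - 2/x has a pole at x = 0 and the y-coefficient -2/x - 4/x^2 has a pole at x = 0.
It is a regular singular point because x P_1(x) = p(x) = -x - 2 and x^2 P_2(x) = q(x) = -2x - 4 are polynomials, hence analytic at x = 0.
p(0) = -2,  q(0) = -4.
Indicial equation: r(r-1) + p(0) r + q(0) = 0, i.e. r^2 + (p(0) - 1) r + q(0) = 0, i.e. r^2 - 3 r - 4 = 0.
Discriminant: (-3)^2 - 4(-4) = 25, so r = (3 ± 5)/2.
Solving: r_1 = 4, r_2 = -1.

indicial: r^2 - 3 r - 4 = 0; roots r_1 = 4, r_2 = -1


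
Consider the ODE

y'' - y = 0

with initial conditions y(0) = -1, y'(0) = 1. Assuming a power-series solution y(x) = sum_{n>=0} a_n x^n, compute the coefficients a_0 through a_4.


Ansatz: y(x) = sum_{n>=0} a_n x^n, so y'(x) = sum_{n>=1} n a_n x^(n-1) and y''(x) = sum_{n>=2} n(n-1) a_n x^(n-2).
Substitute into P(x) y'' + Q(x) y' + R(x) y = 0 with P(x) = 1, Q(x) = 0, R(x) = -1, and match powers of x.
Initial conditions: a_0 = -1, a_1 = 1.
Setting the coefficient of each power of x to zero and solving order by order (substituting the coefficients already found):
  x^0: 2 a_2 - a_0 = 0  ->  2 a_2 = a_0 = -1  ->  a_2 = -1/2
  x^1: 6 a_3 - a_1 = 0  ->  6 a_3 = a_1 = 1  ->  a_3 = 1/6
  x^2: 12 a_4 - a_2 = 0  ->  12 a_4 = a_2 = -1/2  ->  a_4 = -1/24
Truncated series: y(x) = -1 + x - (1/2) x^2 + (1/6) x^3 - (1/24) x^4 + O(x^5).

a_0 = -1; a_1 = 1; a_2 = -1/2; a_3 = 1/6; a_4 = -1/24


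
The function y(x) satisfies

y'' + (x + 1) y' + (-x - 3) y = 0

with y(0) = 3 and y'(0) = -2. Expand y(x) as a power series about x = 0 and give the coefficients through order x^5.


Ansatz: y(x) = sum_{n>=0} a_n x^n, so y'(x) = sum_{n>=1} n a_n x^(n-1) and y''(x) = sum_{n>=2} n(n-1) a_n x^(n-2).
Substitute into P(x) y'' + Q(x) y' + R(x) y = 0 with P(x) = 1, Q(x) = x + 1, R(x) = -x - 3, and match powers of x.
Initial conditions: a_0 = 3, a_1 = -2.
Setting the coefficient of each power of x to zero and solving order by order (substituting the coefficients already found):
  x^0: 2 a_2 + a_1 - 3 a_0 = 0  ->  2 a_2 = -a_1 + 3 a_0 = 11  ->  a_2 = 11/2
  x^1: 6 a_3 + 2 a_2 - 2 a_1 - a_0 = 0  ->  6 a_3 = -2 a_2 + 2 a_1 + a_0 = -12  ->  a_3 = -2
  x^2: 12 a_4 + 3 a_3 - a_2 - a_1 = 0  ->  12 a_4 = -3 a_3 + a_2 + a_1 = 19/2  ->  a_4 = 19/24
  x^3: 20 a_5 + 4 a_4 - a_2 = 0  ->  20 a_5 = -4 a_4 + a_2 = 7/3  ->  a_5 = 7/60
Truncated series: y(x) = 3 - 2 x + (11/2) x^2 - 2 x^3 + (19/24) x^4 + (7/60) x^5 + O(x^6).

a_0 = 3; a_1 = -2; a_2 = 11/2; a_3 = -2; a_4 = 19/24; a_5 = 7/60
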